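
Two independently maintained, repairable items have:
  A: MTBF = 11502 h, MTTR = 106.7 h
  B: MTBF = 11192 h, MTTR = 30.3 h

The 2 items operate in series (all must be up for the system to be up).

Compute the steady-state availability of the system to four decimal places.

0.9881

A(A) = MTBF/(MTBF+MTTR) = 11502/(11502+106.7) = 0.990809
A(B) = MTBF/(MTBF+MTTR) = 11192/(11192+30.3) = 0.997300
Series availability: 0.990809 × 0.997300 = 0.9881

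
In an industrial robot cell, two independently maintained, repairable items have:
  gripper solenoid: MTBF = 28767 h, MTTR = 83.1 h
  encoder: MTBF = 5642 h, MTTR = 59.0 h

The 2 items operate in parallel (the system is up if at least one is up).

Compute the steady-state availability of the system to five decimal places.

0.99997

A(gripper solenoid) = MTBF/(MTBF+MTTR) = 28767/(28767+83.1) = 0.997120
A(encoder) = MTBF/(MTBF+MTTR) = 5642/(5642+59.0) = 0.989651
Parallel availability: 1 − (1 − 0.997120)(1 − 0.989651) = 0.99997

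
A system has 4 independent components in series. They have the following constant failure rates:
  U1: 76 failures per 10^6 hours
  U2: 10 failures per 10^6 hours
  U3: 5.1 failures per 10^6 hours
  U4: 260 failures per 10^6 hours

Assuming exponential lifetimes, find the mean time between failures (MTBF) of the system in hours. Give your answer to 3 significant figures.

2850

Series of exponential components: λ_sys = Σ λ_i
λ_sys = 0.000076 + 0.000010 + 0.0000051 + 0.00026 = 3.5110e-04 /h
MTBF = 1 / λ_sys = 2850 h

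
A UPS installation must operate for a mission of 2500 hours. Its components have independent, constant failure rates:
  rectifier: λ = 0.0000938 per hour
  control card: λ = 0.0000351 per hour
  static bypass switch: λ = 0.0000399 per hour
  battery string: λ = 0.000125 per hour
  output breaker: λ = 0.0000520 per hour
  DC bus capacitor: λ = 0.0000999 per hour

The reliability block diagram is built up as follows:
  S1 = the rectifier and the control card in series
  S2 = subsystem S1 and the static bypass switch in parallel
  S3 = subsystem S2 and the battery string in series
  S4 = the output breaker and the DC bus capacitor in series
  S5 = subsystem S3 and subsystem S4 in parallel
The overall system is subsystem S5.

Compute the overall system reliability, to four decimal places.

0.9092

R(rectifier) = exp(−0.0000938 × 2500) = 0.790966
R(control card) = exp(−0.0000351 × 2500) = 0.915990
R(static bypass switch) = exp(−0.0000399 × 2500) = 0.905064
R(battery string) = exp(−0.000125 × 2500) = 0.731616
R(output breaker) = exp(−0.0000520 × 2500) = 0.878095
R(DC bus capacitor) = exp(−0.0000999 × 2500) = 0.778996
Series (rectifier and control card): 0.790966 × 0.915990 = 0.724517
Parallel ([0.724517] and static bypass switch): 1 − (1 − 0.724517)(1 − 0.905064) = 0.973847
Series ([0.973847] and battery string): 0.973847 × 0.731616 = 0.712482
Series (output breaker and DC bus capacitor): 0.878095 × 0.778996 = 0.684032
Parallel ([0.712482] and [0.684032]): 1 − (1 − 0.712482)(1 − 0.684032) = 0.9092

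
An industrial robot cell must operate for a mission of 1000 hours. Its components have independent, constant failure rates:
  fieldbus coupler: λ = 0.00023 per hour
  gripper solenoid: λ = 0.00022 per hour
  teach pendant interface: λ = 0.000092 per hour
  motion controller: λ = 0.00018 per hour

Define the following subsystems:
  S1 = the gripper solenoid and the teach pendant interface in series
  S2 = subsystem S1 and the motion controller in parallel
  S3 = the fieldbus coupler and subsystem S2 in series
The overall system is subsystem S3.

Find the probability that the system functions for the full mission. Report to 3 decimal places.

R(fieldbus coupler) = exp(−0.00023 × 1000) = 0.79453
R(gripper solenoid) = exp(−0.00022 × 1000) = 0.80252
R(teach pendant interface) = exp(−0.000092 × 1000) = 0.91211
R(motion controller) = exp(−0.00018 × 1000) = 0.83527
Series (gripper solenoid and teach pendant interface): 0.80252 × 0.91211 = 0.73199
Parallel ([0.73199] and motion controller): 1 − (1 − 0.73199)(1 − 0.83527) = 0.95585
Series (fieldbus coupler and [0.95585]): 0.79453 × 0.95585 = 0.759

0.759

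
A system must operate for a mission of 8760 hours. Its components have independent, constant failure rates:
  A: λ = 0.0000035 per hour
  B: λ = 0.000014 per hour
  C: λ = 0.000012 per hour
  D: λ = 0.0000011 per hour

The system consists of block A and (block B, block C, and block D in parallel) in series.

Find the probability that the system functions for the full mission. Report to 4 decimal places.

0.9697

R(A) = exp(−0.0000035 × 8760) = 0.969805
R(B) = exp(−0.000014 × 8760) = 0.884582
R(C) = exp(−0.000012 × 8760) = 0.900216
R(D) = exp(−0.0000011 × 8760) = 0.990410
Parallel (B, C, and D): 1 − (1 − 0.884582)(1 − 0.900216)(1 − 0.990410) = 0.999890
Series (A and [0.999890]): 0.969805 × 0.999890 = 0.9697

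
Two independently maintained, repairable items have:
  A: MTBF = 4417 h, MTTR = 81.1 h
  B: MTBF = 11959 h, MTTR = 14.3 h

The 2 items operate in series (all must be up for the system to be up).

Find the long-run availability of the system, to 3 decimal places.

0.981

A(A) = MTBF/(MTBF+MTTR) = 4417/(4417+81.1) = 0.981970
A(B) = MTBF/(MTBF+MTTR) = 11959/(11959+14.3) = 0.998806
Series availability: 0.981970 × 0.998806 = 0.981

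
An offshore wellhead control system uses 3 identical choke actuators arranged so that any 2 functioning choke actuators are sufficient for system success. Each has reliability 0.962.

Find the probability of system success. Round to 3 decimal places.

R = Σ_{i=2}^{3} C(3,i) p^i (1−p)^{3−i} with p = 0.962
C(3,2)·0.962^2·0.038^1 = 0.10550
C(3,3)·0.962^3·0.038^0 = 0.89028
Sum = 0.996

0.996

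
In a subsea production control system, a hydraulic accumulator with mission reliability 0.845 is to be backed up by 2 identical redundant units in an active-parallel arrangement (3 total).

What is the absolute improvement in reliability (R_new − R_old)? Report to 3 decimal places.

R_before = 0.845
R_after = 1 − (1 − 0.845)^3 = 0.996
ΔR = 0.996 − 0.845 = 0.151

0.151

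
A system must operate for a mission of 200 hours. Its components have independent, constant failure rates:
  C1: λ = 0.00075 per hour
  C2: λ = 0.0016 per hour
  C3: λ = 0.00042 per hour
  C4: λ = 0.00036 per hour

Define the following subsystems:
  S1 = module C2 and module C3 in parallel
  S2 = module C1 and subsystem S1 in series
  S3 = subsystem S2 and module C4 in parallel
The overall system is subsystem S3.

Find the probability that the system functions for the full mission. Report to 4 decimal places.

R(C1) = exp(−0.00075 × 200) = 0.860708
R(C2) = exp(−0.0016 × 200) = 0.726149
R(C3) = exp(−0.00042 × 200) = 0.919431
R(C4) = exp(−0.00036 × 200) = 0.930531
Parallel (C2 and C3): 1 − (1 − 0.726149)(1 − 0.919431) = 0.977936
Series (C1 and [0.977936]): 0.860708 × 0.977936 = 0.841717
Parallel ([0.841717] and C4): 1 − (1 − 0.841717)(1 − 0.930531) = 0.9890

0.9890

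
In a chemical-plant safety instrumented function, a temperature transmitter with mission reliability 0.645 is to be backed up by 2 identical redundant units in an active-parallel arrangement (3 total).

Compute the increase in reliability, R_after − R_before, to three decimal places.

R_before = 0.645
R_after = 1 − (1 − 0.645)^3 = 0.955
ΔR = 0.955 − 0.645 = 0.310

0.310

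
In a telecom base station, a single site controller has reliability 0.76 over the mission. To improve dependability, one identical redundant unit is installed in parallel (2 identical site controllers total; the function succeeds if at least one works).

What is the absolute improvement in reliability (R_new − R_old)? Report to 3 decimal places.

0.182

R_before = 0.76
R_after = 1 − (1 − 0.76)^2 = 0.942
ΔR = 0.942 − 0.76 = 0.182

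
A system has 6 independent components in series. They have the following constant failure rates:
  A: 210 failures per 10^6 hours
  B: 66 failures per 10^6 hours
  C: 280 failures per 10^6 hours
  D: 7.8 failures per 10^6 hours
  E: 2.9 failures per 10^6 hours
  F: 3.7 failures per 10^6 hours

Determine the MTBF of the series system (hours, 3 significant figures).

Series of exponential components: λ_sys = Σ λ_i
λ_sys = 0.00021 + 0.000066 + 0.00028 + 0.0000078 + 0.0000029 + 0.0000037 = 5.7040e-04 /h
MTBF = 1 / λ_sys = 1750 h

1750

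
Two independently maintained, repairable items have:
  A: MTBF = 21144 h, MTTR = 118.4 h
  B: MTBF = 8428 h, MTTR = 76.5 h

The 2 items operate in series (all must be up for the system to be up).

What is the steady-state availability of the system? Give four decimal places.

0.9855

A(A) = MTBF/(MTBF+MTTR) = 21144/(21144+118.4) = 0.994431
A(B) = MTBF/(MTBF+MTTR) = 8428/(8428+76.5) = 0.991005
Series availability: 0.994431 × 0.991005 = 0.9855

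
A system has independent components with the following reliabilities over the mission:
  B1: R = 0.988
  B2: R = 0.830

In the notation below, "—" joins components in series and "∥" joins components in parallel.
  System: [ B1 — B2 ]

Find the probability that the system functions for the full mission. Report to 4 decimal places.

Series (B1 and B2): 0.988000 × 0.830000 = 0.8200

0.8200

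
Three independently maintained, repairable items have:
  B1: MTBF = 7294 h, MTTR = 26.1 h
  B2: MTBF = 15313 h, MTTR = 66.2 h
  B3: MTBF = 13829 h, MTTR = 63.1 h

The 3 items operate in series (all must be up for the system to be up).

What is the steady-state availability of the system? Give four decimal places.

0.9876

A(B1) = MTBF/(MTBF+MTTR) = 7294/(7294+26.1) = 0.996434
A(B2) = MTBF/(MTBF+MTTR) = 15313/(15313+66.2) = 0.995695
A(B3) = MTBF/(MTBF+MTTR) = 13829/(13829+63.1) = 0.995458
Series availability: 0.996434 × 0.995695 × 0.995458 = 0.9876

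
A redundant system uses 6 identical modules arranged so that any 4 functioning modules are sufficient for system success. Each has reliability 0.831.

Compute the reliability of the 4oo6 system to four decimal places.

R = Σ_{i=4}^{6} C(6,i) p^i (1−p)^{6−i} with p = 0.831
C(6,4)·0.831^4·0.169^2 = 0.204300
C(6,5)·0.831^5·0.169^1 = 0.401831
C(6,6)·0.831^6·0.169^0 = 0.329311
Sum = 0.9354

0.9354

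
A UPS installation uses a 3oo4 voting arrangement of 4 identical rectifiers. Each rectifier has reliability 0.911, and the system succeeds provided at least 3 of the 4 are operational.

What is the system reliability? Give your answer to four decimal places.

R = Σ_{i=3}^{4} C(4,i) p^i (1−p)^{4−i} with p = 0.911
C(4,3)·0.911^3·0.089^1 = 0.269157
C(4,4)·0.911^4·0.089^0 = 0.688769
Sum = 0.9579

0.9579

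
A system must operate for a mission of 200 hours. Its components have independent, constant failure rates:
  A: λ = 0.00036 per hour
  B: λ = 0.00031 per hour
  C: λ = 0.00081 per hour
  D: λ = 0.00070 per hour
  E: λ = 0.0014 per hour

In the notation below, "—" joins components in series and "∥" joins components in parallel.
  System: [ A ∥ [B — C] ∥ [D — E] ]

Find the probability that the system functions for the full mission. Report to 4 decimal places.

0.9952

R(A) = exp(−0.00036 × 200) = 0.930531
R(B) = exp(−0.00031 × 200) = 0.939883
R(C) = exp(−0.00081 × 200) = 0.850441
R(D) = exp(−0.00070 × 200) = 0.869358
R(E) = exp(−0.0014 × 200) = 0.755784
Series (B and C): 0.939883 × 0.850441 = 0.799315
Series (D and E): 0.869358 × 0.755784 = 0.657047
Parallel (A, [0.799315], and [0.657047]): 1 − (1 − 0.930531)(1 − 0.799315)(1 − 0.657047) = 0.9952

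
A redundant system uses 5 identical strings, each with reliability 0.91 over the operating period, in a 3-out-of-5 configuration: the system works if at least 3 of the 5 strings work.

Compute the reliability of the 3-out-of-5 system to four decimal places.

R = Σ_{i=3}^{5} C(5,i) p^i (1−p)^{5−i} with p = 0.91
C(5,3)·0.91^3·0.09^2 = 0.061039
C(5,4)·0.91^4·0.09^1 = 0.308587
C(5,5)·0.91^5·0.09^0 = 0.624032
Sum = 0.9937

0.9937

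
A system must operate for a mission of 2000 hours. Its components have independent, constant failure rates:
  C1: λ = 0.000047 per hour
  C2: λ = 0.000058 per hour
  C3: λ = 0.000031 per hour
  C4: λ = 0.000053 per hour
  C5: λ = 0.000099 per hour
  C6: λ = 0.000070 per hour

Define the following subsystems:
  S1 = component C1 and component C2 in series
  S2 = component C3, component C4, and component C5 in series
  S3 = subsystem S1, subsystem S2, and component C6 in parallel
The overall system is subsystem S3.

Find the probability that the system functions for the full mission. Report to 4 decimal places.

0.9924

R(C1) = exp(−0.000047 × 2000) = 0.910283
R(C2) = exp(−0.000058 × 2000) = 0.890475
R(C3) = exp(−0.000031 × 2000) = 0.939883
R(C4) = exp(−0.000053 × 2000) = 0.899425
R(C5) = exp(−0.000099 × 2000) = 0.820370
R(C6) = exp(−0.000070 × 2000) = 0.869358
Series (C1 and C2): 0.910283 × 0.890475 = 0.810584
Series (C3, C4, and C5): 0.939883 × 0.899425 × 0.820370 = 0.693503
Parallel ([0.810584], [0.693503], and C6): 1 − (1 − 0.810584)(1 − 0.693503)(1 − 0.869358) = 0.9924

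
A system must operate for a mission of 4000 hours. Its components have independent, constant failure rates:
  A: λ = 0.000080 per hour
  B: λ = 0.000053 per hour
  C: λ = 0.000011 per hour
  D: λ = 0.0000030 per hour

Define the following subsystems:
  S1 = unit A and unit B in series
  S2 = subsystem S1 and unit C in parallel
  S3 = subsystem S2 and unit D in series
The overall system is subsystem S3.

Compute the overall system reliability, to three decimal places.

R(A) = exp(−0.000080 × 4000) = 0.72615
R(B) = exp(−0.000053 × 4000) = 0.80896
R(C) = exp(−0.000011 × 4000) = 0.95695
R(D) = exp(−0.0000030 × 4000) = 0.98807
Series (A and B): 0.72615 × 0.80896 = 0.58743
Parallel ([0.58743] and C): 1 − (1 − 0.58743)(1 − 0.95695) = 0.98224
Series ([0.98224] and D): 0.98224 × 0.98807 = 0.971

0.971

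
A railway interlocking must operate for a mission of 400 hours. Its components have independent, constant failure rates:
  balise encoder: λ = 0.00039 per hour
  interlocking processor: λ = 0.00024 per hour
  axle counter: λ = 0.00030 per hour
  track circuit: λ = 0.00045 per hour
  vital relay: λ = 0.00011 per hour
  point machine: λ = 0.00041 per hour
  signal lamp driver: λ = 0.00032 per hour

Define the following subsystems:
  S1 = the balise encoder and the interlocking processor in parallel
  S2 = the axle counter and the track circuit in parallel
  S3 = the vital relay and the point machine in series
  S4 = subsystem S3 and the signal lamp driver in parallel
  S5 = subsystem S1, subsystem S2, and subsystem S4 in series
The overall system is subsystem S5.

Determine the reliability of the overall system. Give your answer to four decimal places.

R(balise encoder) = exp(−0.00039 × 400) = 0.855559
R(interlocking processor) = exp(−0.00024 × 400) = 0.908464
R(axle counter) = exp(−0.00030 × 400) = 0.886920
R(track circuit) = exp(−0.00045 × 400) = 0.835270
R(vital relay) = exp(−0.00011 × 400) = 0.956954
R(point machine) = exp(−0.00041 × 400) = 0.848742
R(signal lamp driver) = exp(−0.00032 × 400) = 0.879853
Parallel (balise encoder and interlocking processor): 1 − (1 − 0.855559)(1 − 0.908464) = 0.986778
Parallel (axle counter and track circuit): 1 − (1 − 0.886920)(1 − 0.835270) = 0.981372
Series (vital relay and point machine): 0.956954 × 0.848742 = 0.812207
Parallel ([0.812207] and signal lamp driver): 1 − (1 − 0.812207)(1 − 0.879853) = 0.977437
Series ([0.986778], [0.981372], and [0.977437]): 0.986778 × 0.981372 × 0.977437 = 0.9465

0.9465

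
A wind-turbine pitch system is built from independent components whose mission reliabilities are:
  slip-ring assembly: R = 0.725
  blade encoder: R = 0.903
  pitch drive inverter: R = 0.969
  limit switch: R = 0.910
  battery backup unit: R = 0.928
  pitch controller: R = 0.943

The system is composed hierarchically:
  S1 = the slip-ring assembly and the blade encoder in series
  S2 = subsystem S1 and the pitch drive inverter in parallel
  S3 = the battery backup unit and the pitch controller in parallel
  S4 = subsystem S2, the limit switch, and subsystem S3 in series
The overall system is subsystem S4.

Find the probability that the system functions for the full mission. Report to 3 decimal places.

Series (slip-ring assembly and blade encoder): 0.72500 × 0.90300 = 0.65468
Parallel ([0.65468] and pitch drive inverter): 1 − (1 − 0.65468)(1 − 0.96900) = 0.98930
Parallel (battery backup unit and pitch controller): 1 − (1 − 0.92800)(1 − 0.94300) = 0.99590
Series ([0.98930], limit switch, and [0.99590]): 0.98930 × 0.91000 × 0.99590 = 0.897

0.897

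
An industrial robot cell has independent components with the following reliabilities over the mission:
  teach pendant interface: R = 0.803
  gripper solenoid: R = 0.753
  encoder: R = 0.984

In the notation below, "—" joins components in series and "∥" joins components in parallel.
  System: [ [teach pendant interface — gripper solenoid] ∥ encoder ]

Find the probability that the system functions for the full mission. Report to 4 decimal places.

Series (teach pendant interface and gripper solenoid): 0.803000 × 0.753000 = 0.604659
Parallel ([0.604659] and encoder): 1 − (1 − 0.604659)(1 − 0.984000) = 0.9937

0.9937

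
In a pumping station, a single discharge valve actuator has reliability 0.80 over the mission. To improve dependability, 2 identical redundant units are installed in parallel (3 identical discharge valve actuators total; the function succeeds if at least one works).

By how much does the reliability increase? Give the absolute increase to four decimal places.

R_before = 0.80
R_after = 1 − (1 − 0.80)^3 = 0.9920
ΔR = 0.9920 − 0.80 = 0.1920

0.1920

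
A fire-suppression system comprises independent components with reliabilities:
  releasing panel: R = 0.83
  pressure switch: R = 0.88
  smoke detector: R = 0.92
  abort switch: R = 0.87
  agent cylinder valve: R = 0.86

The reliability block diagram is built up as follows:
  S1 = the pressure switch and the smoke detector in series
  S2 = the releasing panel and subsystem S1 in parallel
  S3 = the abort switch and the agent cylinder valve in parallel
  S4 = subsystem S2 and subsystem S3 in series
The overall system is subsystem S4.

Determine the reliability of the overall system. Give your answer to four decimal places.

Series (pressure switch and smoke detector): 0.880000 × 0.920000 = 0.809600
Parallel (releasing panel and [0.809600]): 1 − (1 − 0.830000)(1 − 0.809600) = 0.967632
Parallel (abort switch and agent cylinder valve): 1 − (1 − 0.870000)(1 − 0.860000) = 0.981800
Series ([0.967632] and [0.981800]): 0.967632 × 0.981800 = 0.9500

0.9500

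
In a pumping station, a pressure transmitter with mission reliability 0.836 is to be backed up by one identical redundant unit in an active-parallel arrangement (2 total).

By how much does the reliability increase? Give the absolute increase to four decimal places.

0.1371

R_before = 0.836
R_after = 1 − (1 − 0.836)^2 = 0.9731
ΔR = 0.9731 − 0.836 = 0.1371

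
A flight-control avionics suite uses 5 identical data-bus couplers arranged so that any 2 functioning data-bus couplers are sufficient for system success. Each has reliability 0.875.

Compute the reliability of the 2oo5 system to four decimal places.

0.9989

R = Σ_{i=2}^{5} C(5,i) p^i (1−p)^{5−i} with p = 0.875
C(5,2)·0.875^2·0.125^3 = 0.014954
C(5,3)·0.875^3·0.125^2 = 0.104675
C(5,4)·0.875^4·0.125^1 = 0.366364
C(5,5)·0.875^5·0.125^0 = 0.512909
Sum = 0.9989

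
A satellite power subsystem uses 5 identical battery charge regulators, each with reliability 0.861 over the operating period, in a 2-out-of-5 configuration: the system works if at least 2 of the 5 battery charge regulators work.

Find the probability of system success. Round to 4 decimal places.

0.9983

R = Σ_{i=2}^{5} C(5,i) p^i (1−p)^{5−i} with p = 0.861
C(5,2)·0.861^2·0.139^3 = 0.019909
C(5,3)·0.861^3·0.139^2 = 0.123322
C(5,4)·0.861^4·0.139^1 = 0.381942
C(5,5)·0.861^5·0.139^0 = 0.473168
Sum = 0.9983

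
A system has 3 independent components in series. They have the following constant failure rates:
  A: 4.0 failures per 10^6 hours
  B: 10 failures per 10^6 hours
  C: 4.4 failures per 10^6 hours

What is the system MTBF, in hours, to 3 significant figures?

Series of exponential components: λ_sys = Σ λ_i
λ_sys = 0.0000040 + 0.000010 + 0.0000044 = 1.8400e-05 /h
MTBF = 1 / λ_sys = 54300 h

54300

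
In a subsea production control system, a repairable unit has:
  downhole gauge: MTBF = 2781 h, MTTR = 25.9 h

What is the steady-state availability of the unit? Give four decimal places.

A(downhole gauge) = MTBF/(MTBF+MTTR) = 2781/(2781+25.9) = 0.9908

0.9908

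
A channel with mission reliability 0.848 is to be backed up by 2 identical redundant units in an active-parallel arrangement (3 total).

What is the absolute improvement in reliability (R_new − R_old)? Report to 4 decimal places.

0.1485

R_before = 0.848
R_after = 1 − (1 − 0.848)^3 = 0.9965
ΔR = 0.9965 − 0.848 = 0.1485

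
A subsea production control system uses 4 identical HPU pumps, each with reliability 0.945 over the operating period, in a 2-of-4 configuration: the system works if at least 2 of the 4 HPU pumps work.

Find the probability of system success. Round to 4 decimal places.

R = Σ_{i=2}^{4} C(4,i) p^i (1−p)^{4−i} with p = 0.945
C(4,2)·0.945^2·0.055^2 = 0.016208
C(4,3)·0.945^3·0.055^1 = 0.185660
C(4,4)·0.945^4·0.055^0 = 0.797494
Sum = 0.9994

0.9994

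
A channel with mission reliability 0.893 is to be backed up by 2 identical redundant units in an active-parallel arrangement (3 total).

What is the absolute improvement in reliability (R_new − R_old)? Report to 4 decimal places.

0.1058

R_before = 0.893
R_after = 1 − (1 − 0.893)^3 = 0.9988
ΔR = 0.9988 − 0.893 = 0.1058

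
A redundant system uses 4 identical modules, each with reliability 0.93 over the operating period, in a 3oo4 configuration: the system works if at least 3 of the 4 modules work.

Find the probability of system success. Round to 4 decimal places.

0.9733

R = Σ_{i=3}^{4} C(4,i) p^i (1−p)^{4−i} with p = 0.93
C(4,3)·0.93^3·0.07^1 = 0.225220
C(4,4)·0.93^4·0.07^0 = 0.748052
Sum = 0.9733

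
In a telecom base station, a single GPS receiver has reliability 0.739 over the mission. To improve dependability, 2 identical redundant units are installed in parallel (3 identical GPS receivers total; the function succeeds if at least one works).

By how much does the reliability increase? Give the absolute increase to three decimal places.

R_before = 0.739
R_after = 1 − (1 − 0.739)^3 = 0.982
ΔR = 0.982 − 0.739 = 0.243

0.243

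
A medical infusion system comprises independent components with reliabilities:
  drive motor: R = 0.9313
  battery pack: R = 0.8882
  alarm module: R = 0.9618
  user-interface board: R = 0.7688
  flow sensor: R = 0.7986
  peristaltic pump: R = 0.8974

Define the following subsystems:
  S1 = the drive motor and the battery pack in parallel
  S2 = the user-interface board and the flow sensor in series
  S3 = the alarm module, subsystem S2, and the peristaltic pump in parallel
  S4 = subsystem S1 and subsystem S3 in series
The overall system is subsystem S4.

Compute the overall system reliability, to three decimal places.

0.991

Parallel (drive motor and battery pack): 1 − (1 − 0.93130)(1 − 0.88820) = 0.99232
Series (user-interface board and flow sensor): 0.76880 × 0.79860 = 0.61396
Parallel (alarm module, [0.61396], and peristaltic pump): 1 − (1 − 0.96180)(1 − 0.61396)(1 − 0.89740) = 0.99849
Series ([0.99232] and [0.99849]): 0.99232 × 0.99849 = 0.991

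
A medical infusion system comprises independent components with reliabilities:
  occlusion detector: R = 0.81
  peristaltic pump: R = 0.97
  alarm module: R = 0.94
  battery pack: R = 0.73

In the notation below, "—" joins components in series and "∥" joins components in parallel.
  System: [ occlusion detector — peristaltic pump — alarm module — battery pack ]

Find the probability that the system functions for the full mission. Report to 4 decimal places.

0.5391

Series (occlusion detector, peristaltic pump, alarm module, and battery pack): 0.810000 × 0.970000 × 0.940000 × 0.730000 = 0.5391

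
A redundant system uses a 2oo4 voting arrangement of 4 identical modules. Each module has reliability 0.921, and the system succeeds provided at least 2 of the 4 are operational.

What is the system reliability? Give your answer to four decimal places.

R = Σ_{i=2}^{4} C(4,i) p^i (1−p)^{4−i} with p = 0.921
C(4,2)·0.921^2·0.079^2 = 0.031763
C(4,3)·0.921^3·0.079^1 = 0.246869
C(4,4)·0.921^4·0.079^0 = 0.719513
Sum = 0.9981

0.9981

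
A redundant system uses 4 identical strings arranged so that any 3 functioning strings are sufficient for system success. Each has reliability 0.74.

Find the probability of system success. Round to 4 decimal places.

0.7213

R = Σ_{i=3}^{4} C(4,i) p^i (1−p)^{4−i} with p = 0.74
C(4,3)·0.74^3·0.26^1 = 0.421433
C(4,4)·0.74^4·0.26^0 = 0.299866
Sum = 0.7213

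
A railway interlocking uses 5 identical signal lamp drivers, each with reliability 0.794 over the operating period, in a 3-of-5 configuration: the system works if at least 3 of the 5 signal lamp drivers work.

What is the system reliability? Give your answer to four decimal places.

R = Σ_{i=3}^{5} C(5,i) p^i (1−p)^{5−i} with p = 0.794
C(5,3)·0.794^3·0.206^2 = 0.212420
C(5,4)·0.794^4·0.206^1 = 0.409373
C(5,5)·0.794^5·0.206^0 = 0.315575
Sum = 0.9374

0.9374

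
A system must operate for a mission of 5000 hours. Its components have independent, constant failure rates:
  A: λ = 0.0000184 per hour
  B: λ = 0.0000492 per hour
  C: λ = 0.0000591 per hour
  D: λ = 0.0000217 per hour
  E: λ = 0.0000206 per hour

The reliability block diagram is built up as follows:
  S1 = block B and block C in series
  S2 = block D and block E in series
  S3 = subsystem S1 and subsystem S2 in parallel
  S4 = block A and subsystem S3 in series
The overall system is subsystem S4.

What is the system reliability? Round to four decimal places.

R(A) = exp(−0.0000184 × 5000) = 0.912105
R(B) = exp(−0.0000492 × 5000) = 0.781922
R(C) = exp(−0.0000591 × 5000) = 0.744159
R(D) = exp(−0.0000217 × 5000) = 0.897179
R(E) = exp(−0.0000206 × 5000) = 0.902127
Series (B and C): 0.781922 × 0.744159 = 0.581874
Series (D and E): 0.897179 × 0.902127 = 0.809369
Parallel ([0.581874] and [0.809369]): 1 − (1 − 0.581874)(1 − 0.809369) = 0.920292
Series (A and [0.920292]): 0.912105 × 0.920292 = 0.8394

0.8394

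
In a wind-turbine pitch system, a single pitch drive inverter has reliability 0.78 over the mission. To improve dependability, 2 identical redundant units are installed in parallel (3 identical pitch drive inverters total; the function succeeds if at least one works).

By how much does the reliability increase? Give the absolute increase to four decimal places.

0.2094

R_before = 0.78
R_after = 1 − (1 − 0.78)^3 = 0.9894
ΔR = 0.9894 − 0.78 = 0.2094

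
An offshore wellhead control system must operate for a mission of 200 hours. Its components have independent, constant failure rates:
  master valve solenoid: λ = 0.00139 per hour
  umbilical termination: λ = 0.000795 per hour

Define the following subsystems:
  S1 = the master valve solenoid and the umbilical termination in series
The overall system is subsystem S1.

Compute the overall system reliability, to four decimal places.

R(master valve solenoid) = exp(−0.00139 × 200) = 0.757297
R(umbilical termination) = exp(−0.000795 × 200) = 0.852996
Series (master valve solenoid and umbilical termination): 0.757297 × 0.852996 = 0.6460

0.6460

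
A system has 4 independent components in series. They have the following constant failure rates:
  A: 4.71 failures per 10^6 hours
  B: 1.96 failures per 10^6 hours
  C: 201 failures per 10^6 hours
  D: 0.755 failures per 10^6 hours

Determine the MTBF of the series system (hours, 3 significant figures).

Series of exponential components: λ_sys = Σ λ_i
λ_sys = 0.00000471 + 0.00000196 + 0.000201 + 0.000000755 = 2.0843e-04 /h
MTBF = 1 / λ_sys = 4800 h

4800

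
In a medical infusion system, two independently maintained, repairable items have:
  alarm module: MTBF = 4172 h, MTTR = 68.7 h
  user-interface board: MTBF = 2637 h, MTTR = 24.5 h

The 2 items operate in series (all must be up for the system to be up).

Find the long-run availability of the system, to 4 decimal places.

0.9747

A(alarm module) = MTBF/(MTBF+MTTR) = 4172/(4172+68.7) = 0.983800
A(user-interface board) = MTBF/(MTBF+MTTR) = 2637/(2637+24.5) = 0.990795
Series availability: 0.983800 × 0.990795 = 0.9747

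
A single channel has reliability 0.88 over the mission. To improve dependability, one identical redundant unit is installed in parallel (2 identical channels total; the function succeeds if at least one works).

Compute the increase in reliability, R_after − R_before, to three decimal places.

0.106

R_before = 0.88
R_after = 1 − (1 − 0.88)^2 = 0.986
ΔR = 0.986 − 0.88 = 0.106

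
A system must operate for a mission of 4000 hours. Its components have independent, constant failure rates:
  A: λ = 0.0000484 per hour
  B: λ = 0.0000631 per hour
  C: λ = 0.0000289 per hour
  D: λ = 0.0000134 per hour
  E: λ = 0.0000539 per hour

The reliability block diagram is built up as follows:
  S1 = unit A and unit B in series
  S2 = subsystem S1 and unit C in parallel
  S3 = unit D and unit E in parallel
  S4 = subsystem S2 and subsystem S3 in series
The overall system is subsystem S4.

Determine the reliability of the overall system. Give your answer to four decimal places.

R(A) = exp(−0.0000484 × 4000) = 0.823987
R(B) = exp(−0.0000631 × 4000) = 0.776934
R(C) = exp(−0.0000289 × 4000) = 0.890831
R(D) = exp(−0.0000134 × 4000) = 0.947811
R(E) = exp(−0.0000539 × 4000) = 0.806058
Series (A and B): 0.823987 × 0.776934 = 0.640184
Parallel ([0.640184] and C): 1 − (1 − 0.640184)(1 − 0.890831) = 0.960719
Parallel (D and E): 1 − (1 − 0.947811)(1 − 0.806058) = 0.989878
Series ([0.960719] and [0.989878]): 0.960719 × 0.989878 = 0.9510

0.9510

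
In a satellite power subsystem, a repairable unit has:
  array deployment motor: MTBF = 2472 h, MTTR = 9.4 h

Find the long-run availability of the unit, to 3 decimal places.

0.996

A(array deployment motor) = MTBF/(MTBF+MTTR) = 2472/(2472+9.4) = 0.996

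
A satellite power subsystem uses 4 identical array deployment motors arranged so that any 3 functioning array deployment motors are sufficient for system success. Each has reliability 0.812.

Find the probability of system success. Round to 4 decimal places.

R = Σ_{i=3}^{4} C(4,i) p^i (1−p)^{4−i} with p = 0.812
C(4,3)·0.812^3·0.188^1 = 0.402611
C(4,4)·0.812^4·0.188^0 = 0.434735
Sum = 0.8373

0.8373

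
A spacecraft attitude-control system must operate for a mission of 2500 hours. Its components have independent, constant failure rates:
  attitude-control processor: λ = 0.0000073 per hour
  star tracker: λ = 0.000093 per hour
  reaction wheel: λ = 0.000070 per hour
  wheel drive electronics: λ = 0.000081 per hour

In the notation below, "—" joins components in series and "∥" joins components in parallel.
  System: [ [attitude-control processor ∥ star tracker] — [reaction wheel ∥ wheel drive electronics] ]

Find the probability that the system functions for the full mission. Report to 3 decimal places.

0.967

R(attitude-control processor) = exp(−0.0000073 × 2500) = 0.98192
R(star tracker) = exp(−0.000093 × 2500) = 0.79255
R(reaction wheel) = exp(−0.000070 × 2500) = 0.83946
R(wheel drive electronics) = exp(−0.000081 × 2500) = 0.81669
Parallel (attitude-control processor and star tracker): 1 − (1 − 0.98192)(1 − 0.79255) = 0.99625
Parallel (reaction wheel and wheel drive electronics): 1 − (1 − 0.83946)(1 − 0.81669) = 0.97057
Series ([0.99625] and [0.97057]): 0.99625 × 0.97057 = 0.967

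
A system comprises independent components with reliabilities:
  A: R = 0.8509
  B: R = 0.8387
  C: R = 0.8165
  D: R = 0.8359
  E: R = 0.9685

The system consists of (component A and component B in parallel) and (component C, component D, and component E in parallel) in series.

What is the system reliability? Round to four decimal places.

Parallel (A and B): 1 − (1 − 0.850900)(1 − 0.838700) = 0.975950
Parallel (C, D, and E): 1 − (1 − 0.816500)(1 − 0.835900)(1 − 0.968500) = 0.999051
Series ([0.975950] and [0.999051]): 0.975950 × 0.999051 = 0.9750

0.9750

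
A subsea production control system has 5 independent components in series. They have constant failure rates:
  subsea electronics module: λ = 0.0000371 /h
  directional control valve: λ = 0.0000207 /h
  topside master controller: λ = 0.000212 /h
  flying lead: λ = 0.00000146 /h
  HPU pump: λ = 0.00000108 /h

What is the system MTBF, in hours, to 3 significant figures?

Series of exponential components: λ_sys = Σ λ_i
λ_sys = 0.0000371 + 0.0000207 + 0.000212 + 0.00000146 + 0.00000108 = 2.7234e-04 /h
MTBF = 1 / λ_sys = 3670 h

3670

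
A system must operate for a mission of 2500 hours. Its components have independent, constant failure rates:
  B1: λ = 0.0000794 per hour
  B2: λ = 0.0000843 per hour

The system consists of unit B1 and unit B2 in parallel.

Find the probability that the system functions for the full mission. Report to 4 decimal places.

R(B1) = exp(−0.0000794 × 2500) = 0.819960
R(B2) = exp(−0.0000843 × 2500) = 0.809977
Parallel (B1 and B2): 1 − (1 − 0.819960)(1 − 0.809977) = 0.9658

0.9658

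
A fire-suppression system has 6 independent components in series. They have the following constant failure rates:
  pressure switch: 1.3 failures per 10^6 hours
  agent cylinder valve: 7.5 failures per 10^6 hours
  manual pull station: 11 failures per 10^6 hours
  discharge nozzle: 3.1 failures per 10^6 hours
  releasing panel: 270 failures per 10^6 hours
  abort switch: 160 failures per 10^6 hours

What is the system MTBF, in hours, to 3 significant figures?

Series of exponential components: λ_sys = Σ λ_i
λ_sys = 0.0000013 + 0.0000075 + 0.000011 + 0.0000031 + 0.00027 + 0.00016 = 4.5290e-04 /h
MTBF = 1 / λ_sys = 2210 h

2210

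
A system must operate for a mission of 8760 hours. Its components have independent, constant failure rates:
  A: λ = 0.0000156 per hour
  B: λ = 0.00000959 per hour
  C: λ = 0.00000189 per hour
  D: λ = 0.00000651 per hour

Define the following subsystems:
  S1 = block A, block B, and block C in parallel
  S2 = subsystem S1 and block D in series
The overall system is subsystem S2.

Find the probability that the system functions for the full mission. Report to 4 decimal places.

R(A) = exp(−0.0000156 × 8760) = 0.872270
R(B) = exp(−0.00000959 × 8760) = 0.919424
R(C) = exp(−0.00000189 × 8760) = 0.983580
R(D) = exp(−0.00000651 × 8760) = 0.944568
Parallel (A, B, and C): 1 − (1 − 0.872270)(1 − 0.919424)(1 − 0.983580) = 0.999831
Series ([0.999831] and D): 0.999831 × 0.944568 = 0.9444

0.9444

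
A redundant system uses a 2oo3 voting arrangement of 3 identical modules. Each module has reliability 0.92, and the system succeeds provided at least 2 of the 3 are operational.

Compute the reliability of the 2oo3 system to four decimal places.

0.9818

R = Σ_{i=2}^{3} C(3,i) p^i (1−p)^{3−i} with p = 0.92
C(3,2)·0.92^2·0.08^1 = 0.203136
C(3,3)·0.92^3·0.08^0 = 0.778688
Sum = 0.9818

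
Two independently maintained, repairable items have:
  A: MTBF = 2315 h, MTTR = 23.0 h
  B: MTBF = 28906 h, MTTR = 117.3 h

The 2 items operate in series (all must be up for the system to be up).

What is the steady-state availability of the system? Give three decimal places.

A(A) = MTBF/(MTBF+MTTR) = 2315/(2315+23.0) = 0.990163
A(B) = MTBF/(MTBF+MTTR) = 28906/(28906+117.3) = 0.995958
Series availability: 0.990163 × 0.995958 = 0.986

0.986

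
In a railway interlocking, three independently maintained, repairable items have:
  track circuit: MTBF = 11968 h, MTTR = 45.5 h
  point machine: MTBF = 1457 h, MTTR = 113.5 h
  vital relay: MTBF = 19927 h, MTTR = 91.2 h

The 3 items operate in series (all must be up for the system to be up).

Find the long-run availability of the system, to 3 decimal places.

0.920

A(track circuit) = MTBF/(MTBF+MTTR) = 11968/(11968+45.5) = 0.996213
A(point machine) = MTBF/(MTBF+MTTR) = 1457/(1457+113.5) = 0.927730
A(vital relay) = MTBF/(MTBF+MTTR) = 19927/(19927+91.2) = 0.995444
Series availability: 0.996213 × 0.927730 × 0.995444 = 0.920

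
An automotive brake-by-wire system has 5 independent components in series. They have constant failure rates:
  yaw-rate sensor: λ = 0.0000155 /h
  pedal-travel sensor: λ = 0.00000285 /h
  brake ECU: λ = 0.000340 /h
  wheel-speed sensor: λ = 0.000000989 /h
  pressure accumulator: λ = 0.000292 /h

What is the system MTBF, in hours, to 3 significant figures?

1540

Series of exponential components: λ_sys = Σ λ_i
λ_sys = 0.0000155 + 0.00000285 + 0.000340 + 0.000000989 + 0.000292 = 6.5134e-04 /h
MTBF = 1 / λ_sys = 1540 h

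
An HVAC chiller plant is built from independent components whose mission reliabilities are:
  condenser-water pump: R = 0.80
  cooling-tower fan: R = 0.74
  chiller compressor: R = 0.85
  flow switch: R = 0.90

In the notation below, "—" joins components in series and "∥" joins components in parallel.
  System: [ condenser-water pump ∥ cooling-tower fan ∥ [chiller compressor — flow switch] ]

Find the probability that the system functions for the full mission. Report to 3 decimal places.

0.988

Series (chiller compressor and flow switch): 0.85000 × 0.90000 = 0.76500
Parallel (condenser-water pump, cooling-tower fan, and [0.76500]): 1 − (1 − 0.80000)(1 − 0.74000)(1 − 0.76500) = 0.988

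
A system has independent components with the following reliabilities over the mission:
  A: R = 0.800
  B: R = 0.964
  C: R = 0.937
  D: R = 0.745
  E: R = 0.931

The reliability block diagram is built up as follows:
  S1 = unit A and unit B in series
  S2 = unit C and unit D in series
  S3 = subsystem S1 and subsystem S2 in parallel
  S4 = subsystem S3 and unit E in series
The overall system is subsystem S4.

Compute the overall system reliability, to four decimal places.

0.8667

Series (A and B): 0.800000 × 0.964000 = 0.771200
Series (C and D): 0.937000 × 0.745000 = 0.698065
Parallel ([0.771200] and [0.698065]): 1 − (1 − 0.771200)(1 − 0.698065) = 0.930917
Series ([0.930917] and E): 0.930917 × 0.931000 = 0.8667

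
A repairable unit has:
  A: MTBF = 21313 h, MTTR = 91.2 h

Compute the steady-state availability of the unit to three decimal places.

0.996

A(A) = MTBF/(MTBF+MTTR) = 21313/(21313+91.2) = 0.996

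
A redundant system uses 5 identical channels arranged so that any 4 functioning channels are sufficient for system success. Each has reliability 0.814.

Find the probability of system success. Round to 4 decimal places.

0.7657

R = Σ_{i=4}^{5} C(5,i) p^i (1−p)^{5−i} with p = 0.814
C(5,4)·0.814^4·0.186^1 = 0.408301
C(5,5)·0.814^5·0.186^0 = 0.357373
Sum = 0.7657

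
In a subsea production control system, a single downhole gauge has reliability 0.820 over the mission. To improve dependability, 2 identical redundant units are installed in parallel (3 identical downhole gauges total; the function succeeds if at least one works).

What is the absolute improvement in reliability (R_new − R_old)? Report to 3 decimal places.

0.174

R_before = 0.820
R_after = 1 − (1 − 0.820)^3 = 0.994
ΔR = 0.994 − 0.820 = 0.174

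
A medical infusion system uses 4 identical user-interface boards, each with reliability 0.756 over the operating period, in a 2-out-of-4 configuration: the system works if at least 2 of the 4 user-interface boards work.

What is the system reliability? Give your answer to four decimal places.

0.9525

R = Σ_{i=2}^{4} C(4,i) p^i (1−p)^{4−i} with p = 0.756
C(4,2)·0.756^2·0.244^2 = 0.204162
C(4,3)·0.756^3·0.244^1 = 0.421711
C(4,4)·0.756^4·0.244^0 = 0.326653
Sum = 0.9525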